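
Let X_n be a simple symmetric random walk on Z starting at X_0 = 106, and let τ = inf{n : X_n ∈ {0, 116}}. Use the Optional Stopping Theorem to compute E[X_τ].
E[X_τ] = 106

X_n is a martingale and τ is a bounded-mean stopping time (indeed τ is finite a.s. with bounded expectation since the walk is in a bounded region). By the OST, E[X_τ] = E[X_0] = 106. Equivalently: E[X_τ] = 116 · P(hit 116 first) + 0 · P(hit 0 first) = 116 · (106/116) = 106.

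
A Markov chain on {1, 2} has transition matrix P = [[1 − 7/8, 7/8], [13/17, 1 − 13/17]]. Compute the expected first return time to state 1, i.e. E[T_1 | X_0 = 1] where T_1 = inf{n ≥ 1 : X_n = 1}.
E[T_1 | X_0 = 1] = 1/π_1 = 223/104

For an irreducible recurrent Markov chain with stationary distribution π, E[T_i | X_0 = i] = 1/π_i (Kac's formula). Here π_1 = (13/17)/(7/8 + 13/17) = (13/17)/(223/136) = 104/223, so E[T_1 | X_0 = 1] = 1/π_1 = (7/8 + 13/17)/(13/17) = (223/136)/(13/17) = 223/104.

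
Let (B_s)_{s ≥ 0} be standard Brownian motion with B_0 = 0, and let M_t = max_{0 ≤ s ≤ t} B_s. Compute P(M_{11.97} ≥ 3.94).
P(M_{11.97} ≥ 3.94) = 2·P(B_{11.97} ≥ 3.94) = 2(1 − Φ(3.94/√11.97)) ≈ 0.2548

By the reflection principle for Brownian motion, P(M_t ≥ a) = 2 · P(B_t ≥ a) for a ≥ 0. Since B_t ~ N(0, t), P(B_t ≥ 3.94) = 1 − Φ(3.94/√t) = 1 − Φ(3.94/√11.97) = 1 − Φ(1.1388). So
  P(M_{11.97} ≥ 3.94) = 2(1 − Φ(1.1388)) ≈ 0.2548.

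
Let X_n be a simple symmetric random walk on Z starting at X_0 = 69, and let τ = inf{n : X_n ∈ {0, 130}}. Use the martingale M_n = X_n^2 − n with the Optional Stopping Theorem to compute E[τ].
E[τ] = 4209

M_n = X_n^2 − n is a martingale (since E[X_{n+1}^2 | F_n] = X_n^2 + 1). By OST (τ has finite mean in a bounded region), E[M_τ] = E[M_0] = X_0^2 − 0 = 69^2 = 4761. Also E[M_τ] = E[X_τ^2] − E[τ]. The walk exits at 0 or 130, with P(hit 130 first) = 69/130, so E[X_τ^2] = 130^2 · 69/130 + 0 = 8970. Thus E[τ] = E[X_τ^2] − E[M_τ] = 8970 − 4761 = 4209 = 69(130 − 69) = 4209.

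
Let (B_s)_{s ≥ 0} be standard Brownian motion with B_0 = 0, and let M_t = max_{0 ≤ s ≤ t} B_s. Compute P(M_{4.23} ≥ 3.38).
P(M_{4.23} ≥ 3.38) = 2·P(B_{4.23} ≥ 3.38) = 2(1 − Φ(3.38/√4.23)) ≈ 0.1003

By the reflection principle for Brownian motion, P(M_t ≥ a) = 2 · P(B_t ≥ a) for a ≥ 0. Since B_t ~ N(0, t), P(B_t ≥ 3.38) = 1 − Φ(3.38/√t) = 1 − Φ(3.38/√4.23) = 1 − Φ(1.6434). So
  P(M_{4.23} ≥ 3.38) = 2(1 − Φ(1.6434)) ≈ 0.1003.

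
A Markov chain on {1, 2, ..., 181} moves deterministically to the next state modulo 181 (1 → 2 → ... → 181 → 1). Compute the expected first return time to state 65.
E[T_65 | X_0 = 65] = 181

The chain cycles deterministically, so starting at state 65 it returns in exactly 181 steps. Equivalently, the stationary distribution is uniform π_j = 1/181 for every state j, so by Kac's formula E[T_65] = 1/π_65 = 181.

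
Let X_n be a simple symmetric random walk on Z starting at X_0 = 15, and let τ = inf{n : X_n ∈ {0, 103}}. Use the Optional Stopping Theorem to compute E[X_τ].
E[X_τ] = 15

X_n is a martingale and τ is a bounded-mean stopping time (indeed τ is finite a.s. with bounded expectation since the walk is in a bounded region). By the OST, E[X_τ] = E[X_0] = 15. Equivalently: E[X_τ] = 103 · P(hit 103 first) + 0 · P(hit 0 first) = 103 · (15/103) = 15.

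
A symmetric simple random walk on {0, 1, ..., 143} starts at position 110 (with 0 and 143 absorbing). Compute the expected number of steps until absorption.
E[τ | X_0 = 110] = 3630

Let v_k = E[τ | X_0 = k]. Boundary: v_0 = v_143 = 0. Recurrence: v_k = 1 + (v_{k-1} + v_{k+1})/2 for 1 ≤ k ≤ 142. The particular solution to v_k − (v_{k-1} + v_{k+1})/2 = 1 is v_k = −k^2. Adding homogeneous solution A + B k and matching boundaries gives v_k = k (143 − k). Substituting k = 110: v_110 = 110 · 33 = 3630.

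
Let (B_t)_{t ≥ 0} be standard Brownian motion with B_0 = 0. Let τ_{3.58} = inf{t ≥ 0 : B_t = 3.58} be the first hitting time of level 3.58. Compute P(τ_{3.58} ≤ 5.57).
P(τ_{3.58} ≤ 5.57) = 2(1 − Φ(3.58/√5.57)) = 2(1 − Φ(1.5169)) ≈ 0.1293

By the reflection principle for standard BM, P(τ_b ≤ t) = 2 · P(B_t ≥ b). Since B_t ~ N(0, t), P(B_t ≥ 3.58) = 1 − Φ(3.58/√t) = 1 − Φ(3.58/√5.57) = 1 − Φ(1.5169) ≈ 0.06465. Doubling: P(τ_{3.58} ≤ 5.57) ≈ 2 · 0.06465 = 0.12930 ≈ 0.1293.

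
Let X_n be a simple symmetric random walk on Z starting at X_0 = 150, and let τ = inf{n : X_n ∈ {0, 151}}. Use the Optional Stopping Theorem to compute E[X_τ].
E[X_τ] = 150

X_n is a martingale and τ is a bounded-mean stopping time (indeed τ is finite a.s. with bounded expectation since the walk is in a bounded region). By the OST, E[X_τ] = E[X_0] = 150. Equivalently: E[X_τ] = 151 · P(hit 151 first) + 0 · P(hit 0 first) = 151 · (150/151) = 150.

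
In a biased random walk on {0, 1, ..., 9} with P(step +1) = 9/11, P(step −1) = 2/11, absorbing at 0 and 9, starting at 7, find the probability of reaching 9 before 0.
P(hit 9 before 0) = (1 − (2/9)^7) / (1 − (2/9)^9) = 55344303/55345711

Let u_k denote P(reach 9 before 0 | start at k). Boundary: u_0 = 0, u_9 = 1. Recurrence: u_k = 9/11·u_{k+1} + 2/11·u_{k-1} for 1 ≤ k ≤ 8. Try u_k = A + B·r^k with r = q/p = (2/11)/(9/11) = 2/9. Substitution satisfies the recurrence; boundary conditions give:
  u_k = (1 − r^k) / (1 − r^N) = (1 − (2/9)^7) / (1 − (2/9)^9) = 55344303/55345711.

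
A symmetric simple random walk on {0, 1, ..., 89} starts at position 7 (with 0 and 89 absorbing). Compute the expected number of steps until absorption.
E[τ | X_0 = 7] = 574

Let v_k = E[τ | X_0 = k]. Boundary: v_0 = v_89 = 0. Recurrence: v_k = 1 + (v_{k-1} + v_{k+1})/2 for 1 ≤ k ≤ 88. The particular solution to v_k − (v_{k-1} + v_{k+1})/2 = 1 is v_k = −k^2. Adding homogeneous solution A + B k and matching boundaries gives v_k = k (89 − k). Substituting k = 7: v_7 = 7 · 82 = 574.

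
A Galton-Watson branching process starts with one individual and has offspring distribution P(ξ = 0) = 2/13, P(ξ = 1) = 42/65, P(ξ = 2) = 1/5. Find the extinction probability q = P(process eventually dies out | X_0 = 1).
q = 10/13

The pgf is f(s) = 2/13 + 42/65·s + 1/5·s². The extinction probability q is the smallest fixed point of f in [0, 1]. Setting s = f(s):
  1/5·s² + (42/65 − 1)·s + 2/13 = 0
  1/5·s² − (2/13 + 1/5)·s + 2/13 = 0
which factors as (s − 1)·(1/5·s − 2/13) = 0, giving roots s = 1 and s = (2/13)/(1/5) = 10/13.
Mean offspring μ = 42/65 + 2·1/5 = 68/65 > 1 (supercritical), so q < 1. The extinction probability is the smaller root: q = (2/13)/(1/5) = 10/13.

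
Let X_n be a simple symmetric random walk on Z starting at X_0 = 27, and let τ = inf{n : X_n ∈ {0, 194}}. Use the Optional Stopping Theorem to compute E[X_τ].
E[X_τ] = 27

X_n is a martingale and τ is a bounded-mean stopping time (indeed τ is finite a.s. with bounded expectation since the walk is in a bounded region). By the OST, E[X_τ] = E[X_0] = 27. Equivalently: E[X_τ] = 194 · P(hit 194 first) + 0 · P(hit 0 first) = 194 · (27/194) = 27.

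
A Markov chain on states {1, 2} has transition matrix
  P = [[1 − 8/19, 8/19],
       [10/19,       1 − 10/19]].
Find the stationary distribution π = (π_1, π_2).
π_1 = 5/9, π_2 = 4/9

Solve πP = π with π_1 + π_2 = 1. From πP = π: π_1 · (1 − 8/19) + π_2 · 10/19 = π_1 ⇒ π_2 · 10/19 = π_1 · 8/19 ⇒ π_2/π_1 = (8/19)/(10/19) = 4/5. Together with π_1 + π_2 = 1:
  π_1 = (10/19)/(8/19 + 10/19) = (10/19)/(18/19) = 5/9,
  π_2 = (8/19)/(8/19 + 10/19) = (8/19)/(18/19) = 4/9.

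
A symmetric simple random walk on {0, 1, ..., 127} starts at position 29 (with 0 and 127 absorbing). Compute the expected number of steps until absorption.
E[τ | X_0 = 29] = 2842

Let v_k = E[τ | X_0 = k]. Boundary: v_0 = v_127 = 0. Recurrence: v_k = 1 + (v_{k-1} + v_{k+1})/2 for 1 ≤ k ≤ 126. The particular solution to v_k − (v_{k-1} + v_{k+1})/2 = 1 is v_k = −k^2. Adding homogeneous solution A + B k and matching boundaries gives v_k = k (127 − k). Substituting k = 29: v_29 = 29 · 98 = 2842.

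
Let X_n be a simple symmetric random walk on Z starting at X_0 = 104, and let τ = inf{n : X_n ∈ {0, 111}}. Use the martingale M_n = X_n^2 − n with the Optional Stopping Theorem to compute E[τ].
E[τ] = 728

M_n = X_n^2 − n is a martingale (since E[X_{n+1}^2 | F_n] = X_n^2 + 1). By OST (τ has finite mean in a bounded region), E[M_τ] = E[M_0] = X_0^2 − 0 = 104^2 = 10816. Also E[M_τ] = E[X_τ^2] − E[τ]. The walk exits at 0 or 111, with P(hit 111 first) = 104/111, so E[X_τ^2] = 111^2 · 104/111 + 0 = 11544. Thus E[τ] = E[X_τ^2] − E[M_τ] = 11544 − 10816 = 728 = 104(111 − 104) = 728.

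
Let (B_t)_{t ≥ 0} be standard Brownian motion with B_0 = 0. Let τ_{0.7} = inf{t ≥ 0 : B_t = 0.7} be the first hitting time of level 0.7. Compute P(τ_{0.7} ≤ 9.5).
P(τ_{0.7} ≤ 9.5) = 2(1 − Φ(0.7/√9.5)) = 2(1 − Φ(0.2271)) ≈ 0.8203

By the reflection principle for standard BM, P(τ_b ≤ t) = 2 · P(B_t ≥ b). Since B_t ~ N(0, t), P(B_t ≥ 0.7) = 1 − Φ(0.7/√t) = 1 − Φ(0.7/√9.5) = 1 − Φ(0.2271) ≈ 0.41017. Doubling: P(τ_{0.7} ≤ 9.5) ≈ 2 · 0.41017 = 0.82034 ≈ 0.8203.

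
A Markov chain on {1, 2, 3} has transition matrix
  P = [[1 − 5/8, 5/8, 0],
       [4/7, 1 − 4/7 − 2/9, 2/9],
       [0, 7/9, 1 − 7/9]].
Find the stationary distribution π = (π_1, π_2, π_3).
π = (32/77, 5/11, 10/77)

This is a birth-death chain on three states, which satisfies detailed balance: π_1 · P_{12} = π_2 · P_{21} and π_2 · P_{23} = π_3 · P_{32}.
From π_1 · 5/8 = π_2 · 4/7: π_2/π_1 = (5/8)/(4/7) = 35/32.
From π_2 · 2/9 = π_3 · 7/9: π_3/π_2 = (2/9)/(7/9) = 2/7.
Take π_1 proportional to 1; then unnormalized π = (1, 35/32, 5/16). Normalize by dividing by the sum 77/32:
  π = (32/77, 5/11, 10/77).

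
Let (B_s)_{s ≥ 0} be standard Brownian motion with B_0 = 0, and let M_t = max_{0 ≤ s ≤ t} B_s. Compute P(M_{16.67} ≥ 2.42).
P(M_{16.67} ≥ 2.42) = 2·P(B_{16.67} ≥ 2.42) = 2(1 − Φ(2.42/√16.67)) ≈ 0.5534

By the reflection principle for Brownian motion, P(M_t ≥ a) = 2 · P(B_t ≥ a) for a ≥ 0. Since B_t ~ N(0, t), P(B_t ≥ 2.42) = 1 − Φ(2.42/√t) = 1 − Φ(2.42/√16.67) = 1 − Φ(0.5927). So
  P(M_{16.67} ≥ 2.42) = 2(1 − Φ(0.5927)) ≈ 0.5534.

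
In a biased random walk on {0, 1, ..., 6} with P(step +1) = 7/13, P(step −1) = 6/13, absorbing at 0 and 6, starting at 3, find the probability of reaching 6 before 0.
P(hit 6 before 0) = (1 − (6/7)^3) / (1 − (6/7)^6) = 343/559

Let u_k denote P(reach 6 before 0 | start at k). Boundary: u_0 = 0, u_6 = 1. Recurrence: u_k = 7/13·u_{k+1} + 6/13·u_{k-1} for 1 ≤ k ≤ 5. Try u_k = A + B·r^k with r = q/p = (6/13)/(7/13) = 6/7. Substitution satisfies the recurrence; boundary conditions give:
  u_k = (1 − r^k) / (1 − r^N) = (1 − (6/7)^3) / (1 − (6/7)^6) = 343/559.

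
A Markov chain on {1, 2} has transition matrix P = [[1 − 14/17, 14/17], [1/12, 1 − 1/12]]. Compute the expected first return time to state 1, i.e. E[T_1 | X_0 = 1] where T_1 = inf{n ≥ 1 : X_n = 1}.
E[T_1 | X_0 = 1] = 1/π_1 = 185/17

For an irreducible recurrent Markov chain with stationary distribution π, E[T_i | X_0 = i] = 1/π_i (Kac's formula). Here π_1 = (1/12)/(14/17 + 1/12) = (1/12)/(185/204) = 17/185, so E[T_1 | X_0 = 1] = 1/π_1 = (14/17 + 1/12)/(1/12) = (185/204)/(1/12) = 185/17.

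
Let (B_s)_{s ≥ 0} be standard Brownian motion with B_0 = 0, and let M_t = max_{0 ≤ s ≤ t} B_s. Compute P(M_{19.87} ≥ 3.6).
P(M_{19.87} ≥ 3.6) = 2·P(B_{19.87} ≥ 3.6) = 2(1 − Φ(3.6/√19.87)) ≈ 0.4193

By the reflection principle for Brownian motion, P(M_t ≥ a) = 2 · P(B_t ≥ a) for a ≥ 0. Since B_t ~ N(0, t), P(B_t ≥ 3.6) = 1 − Φ(3.6/√t) = 1 − Φ(3.6/√19.87) = 1 − Φ(0.8076). So
  P(M_{19.87} ≥ 3.6) = 2(1 − Φ(0.8076)) ≈ 0.4193.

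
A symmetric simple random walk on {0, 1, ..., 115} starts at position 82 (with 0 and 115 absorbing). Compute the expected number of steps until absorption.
E[τ | X_0 = 82] = 2706

Let v_k = E[τ | X_0 = k]. Boundary: v_0 = v_115 = 0. Recurrence: v_k = 1 + (v_{k-1} + v_{k+1})/2 for 1 ≤ k ≤ 114. The particular solution to v_k − (v_{k-1} + v_{k+1})/2 = 1 is v_k = −k^2. Adding homogeneous solution A + B k and matching boundaries gives v_k = k (115 − k). Substituting k = 82: v_82 = 82 · 33 = 2706.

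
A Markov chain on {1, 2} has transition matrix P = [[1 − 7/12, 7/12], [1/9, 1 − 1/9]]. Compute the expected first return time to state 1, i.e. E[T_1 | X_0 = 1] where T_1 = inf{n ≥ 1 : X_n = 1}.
E[T_1 | X_0 = 1] = 1/π_1 = 25/4

For an irreducible recurrent Markov chain with stationary distribution π, E[T_i | X_0 = i] = 1/π_i (Kac's formula). Here π_1 = (1/9)/(7/12 + 1/9) = (1/9)/(25/36) = 4/25, so E[T_1 | X_0 = 1] = 1/π_1 = (7/12 + 1/9)/(1/9) = (25/36)/(1/9) = 25/4.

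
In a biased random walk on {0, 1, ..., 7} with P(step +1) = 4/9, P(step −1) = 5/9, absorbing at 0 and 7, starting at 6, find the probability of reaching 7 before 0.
P(hit 7 before 0) = (1 − (5/4)^6) / (1 − (5/4)^7) = 46116/61741

Let u_k denote P(reach 7 before 0 | start at k). Boundary: u_0 = 0, u_7 = 1. Recurrence: u_k = 4/9·u_{k+1} + 5/9·u_{k-1} for 1 ≤ k ≤ 6. Try u_k = A + B·r^k with r = q/p = (5/9)/(4/9) = 5/4. Substitution satisfies the recurrence; boundary conditions give:
  u_k = (1 − r^k) / (1 − r^N) = (1 − (5/4)^6) / (1 − (5/4)^7) = 46116/61741.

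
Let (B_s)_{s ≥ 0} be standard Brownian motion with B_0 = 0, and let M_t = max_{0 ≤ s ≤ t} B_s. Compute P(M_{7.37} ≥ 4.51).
P(M_{7.37} ≥ 4.51) = 2·P(B_{7.37} ≥ 4.51) = 2(1 − Φ(4.51/√7.37)) ≈ 0.0967

By the reflection principle for Brownian motion, P(M_t ≥ a) = 2 · P(B_t ≥ a) for a ≥ 0. Since B_t ~ N(0, t), P(B_t ≥ 4.51) = 1 − Φ(4.51/√t) = 1 − Φ(4.51/√7.37) = 1 − Φ(1.6613). So
  P(M_{7.37} ≥ 4.51) = 2(1 − Φ(1.6613)) ≈ 0.0967.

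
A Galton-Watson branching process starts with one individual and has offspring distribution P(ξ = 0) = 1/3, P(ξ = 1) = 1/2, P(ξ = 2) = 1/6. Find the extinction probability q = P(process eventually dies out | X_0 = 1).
q = 1

Mean offspring μ = 0·1/3 + 1·1/2 + 2·1/6 = 5/6 ≤ 1. For μ ≤ 1 with offspring not concentrated at 1, the Galton-Watson process goes extinct almost surely, so q = 1.
(Algebraic check: The pgf is f(s) = 1/3 + 1/2·s + 1/6·s². The extinction probability q is the smallest fixed point of f in [0, 1]. Setting s = f(s):
  1/6·s² + (1/2 − 1)·s + 1/3 = 0
  1/6·s² − (1/3 + 1/6)·s + 1/3 = 0
which factors as (s − 1)·(1/6·s − 1/3) = 0, giving roots s = 1 and s = (1/3)/(1/6) = 2. Since 2 ≥ 1, the smallest root in [0, 1] is s = 1.)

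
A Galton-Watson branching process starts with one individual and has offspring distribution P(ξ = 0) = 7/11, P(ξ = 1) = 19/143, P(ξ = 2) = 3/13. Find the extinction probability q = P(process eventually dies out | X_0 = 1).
q = 1

Mean offspring μ = 0·7/11 + 1·19/143 + 2·3/13 = 85/143 ≤ 1. For μ ≤ 1 with offspring not concentrated at 1, the Galton-Watson process goes extinct almost surely, so q = 1.
(Algebraic check: The pgf is f(s) = 7/11 + 19/143·s + 3/13·s². The extinction probability q is the smallest fixed point of f in [0, 1]. Setting s = f(s):
  3/13·s² + (19/143 − 1)·s + 7/11 = 0
  3/13·s² − (7/11 + 3/13)·s + 7/11 = 0
which factors as (s − 1)·(3/13·s − 7/11) = 0, giving roots s = 1 and s = (7/11)/(3/13) = 91/33. Since 91/33 ≥ 1, the smallest root in [0, 1] is s = 1.)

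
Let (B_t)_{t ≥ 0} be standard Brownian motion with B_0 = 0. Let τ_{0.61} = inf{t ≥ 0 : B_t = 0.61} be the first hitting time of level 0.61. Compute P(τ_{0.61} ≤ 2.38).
P(τ_{0.61} ≤ 2.38) = 2(1 − Φ(0.61/√2.38)) = 2(1 − Φ(0.3954)) ≈ 0.6925

By the reflection principle for standard BM, P(τ_b ≤ t) = 2 · P(B_t ≥ b). Since B_t ~ N(0, t), P(B_t ≥ 0.61) = 1 − Φ(0.61/√t) = 1 − Φ(0.61/√2.38) = 1 − Φ(0.3954) ≈ 0.34627. Doubling: P(τ_{0.61} ≤ 2.38) ≈ 2 · 0.34627 = 0.69254 ≈ 0.6925.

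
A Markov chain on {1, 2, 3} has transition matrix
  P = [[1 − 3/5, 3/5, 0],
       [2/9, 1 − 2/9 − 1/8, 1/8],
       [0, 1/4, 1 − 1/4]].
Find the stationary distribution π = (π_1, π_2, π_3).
π = (20/101, 54/101, 27/101)

This is a birth-death chain on three states, which satisfies detailed balance: π_1 · P_{12} = π_2 · P_{21} and π_2 · P_{23} = π_3 · P_{32}.
From π_1 · 3/5 = π_2 · 2/9: π_2/π_1 = (3/5)/(2/9) = 27/10.
From π_2 · 1/8 = π_3 · 1/4: π_3/π_2 = (1/8)/(1/4) = 1/2.
Take π_1 proportional to 1; then unnormalized π = (1, 27/10, 27/20). Normalize by dividing by the sum 101/20:
  π = (20/101, 54/101, 27/101).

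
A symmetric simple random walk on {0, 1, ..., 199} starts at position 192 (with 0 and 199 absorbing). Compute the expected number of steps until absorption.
E[τ | X_0 = 192] = 1344

Let v_k = E[τ | X_0 = k]. Boundary: v_0 = v_199 = 0. Recurrence: v_k = 1 + (v_{k-1} + v_{k+1})/2 for 1 ≤ k ≤ 198. The particular solution to v_k − (v_{k-1} + v_{k+1})/2 = 1 is v_k = −k^2. Adding homogeneous solution A + B k and matching boundaries gives v_k = k (199 − k). Substituting k = 192: v_192 = 192 · 7 = 1344.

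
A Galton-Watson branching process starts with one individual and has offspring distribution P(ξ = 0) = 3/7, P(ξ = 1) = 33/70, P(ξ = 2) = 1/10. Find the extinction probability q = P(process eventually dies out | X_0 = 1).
q = 1

Mean offspring μ = 0·3/7 + 1·33/70 + 2·1/10 = 47/70 ≤ 1. For μ ≤ 1 with offspring not concentrated at 1, the Galton-Watson process goes extinct almost surely, so q = 1.
(Algebraic check: The pgf is f(s) = 3/7 + 33/70·s + 1/10·s². The extinction probability q is the smallest fixed point of f in [0, 1]. Setting s = f(s):
  1/10·s² + (33/70 − 1)·s + 3/7 = 0
  1/10·s² − (3/7 + 1/10)·s + 3/7 = 0
which factors as (s − 1)·(1/10·s − 3/7) = 0, giving roots s = 1 and s = (3/7)/(1/10) = 30/7. Since 30/7 ≥ 1, the smallest root in [0, 1] is s = 1.)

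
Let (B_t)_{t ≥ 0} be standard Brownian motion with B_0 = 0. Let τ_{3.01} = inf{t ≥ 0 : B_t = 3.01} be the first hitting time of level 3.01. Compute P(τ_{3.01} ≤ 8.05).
P(τ_{3.01} ≤ 8.05) = 2(1 − Φ(3.01/√8.05)) = 2(1 − Φ(1.0609)) ≈ 0.2887

By the reflection principle for standard BM, P(τ_b ≤ t) = 2 · P(B_t ≥ b). Since B_t ~ N(0, t), P(B_t ≥ 3.01) = 1 − Φ(3.01/√t) = 1 − Φ(3.01/√8.05) = 1 − Φ(1.0609) ≈ 0.14437. Doubling: P(τ_{3.01} ≤ 8.05) ≈ 2 · 0.14437 = 0.28874 ≈ 0.2887.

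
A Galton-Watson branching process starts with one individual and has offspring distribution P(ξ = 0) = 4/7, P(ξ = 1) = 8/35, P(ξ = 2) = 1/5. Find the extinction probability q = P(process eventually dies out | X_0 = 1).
q = 1

Mean offspring μ = 0·4/7 + 1·8/35 + 2·1/5 = 22/35 ≤ 1. For μ ≤ 1 with offspring not concentrated at 1, the Galton-Watson process goes extinct almost surely, so q = 1.
(Algebraic check: The pgf is f(s) = 4/7 + 8/35·s + 1/5·s². The extinction probability q is the smallest fixed point of f in [0, 1]. Setting s = f(s):
  1/5·s² + (8/35 − 1)·s + 4/7 = 0
  1/5·s² − (4/7 + 1/5)·s + 4/7 = 0
which factors as (s − 1)·(1/5·s − 4/7) = 0, giving roots s = 1 and s = (4/7)/(1/5) = 20/7. Since 20/7 ≥ 1, the smallest root in [0, 1] is s = 1.)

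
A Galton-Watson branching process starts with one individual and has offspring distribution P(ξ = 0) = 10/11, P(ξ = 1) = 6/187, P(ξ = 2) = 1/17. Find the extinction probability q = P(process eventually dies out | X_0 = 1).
q = 1

Mean offspring μ = 0·10/11 + 1·6/187 + 2·1/17 = 28/187 ≤ 1. For μ ≤ 1 with offspring not concentrated at 1, the Galton-Watson process goes extinct almost surely, so q = 1.
(Algebraic check: The pgf is f(s) = 10/11 + 6/187·s + 1/17·s². The extinction probability q is the smallest fixed point of f in [0, 1]. Setting s = f(s):
  1/17·s² + (6/187 − 1)·s + 10/11 = 0
  1/17·s² − (10/11 + 1/17)·s + 10/11 = 0
which factors as (s − 1)·(1/17·s − 10/11) = 0, giving roots s = 1 and s = (10/11)/(1/17) = 170/11. Since 170/11 ≥ 1, the smallest root in [0, 1] is s = 1.)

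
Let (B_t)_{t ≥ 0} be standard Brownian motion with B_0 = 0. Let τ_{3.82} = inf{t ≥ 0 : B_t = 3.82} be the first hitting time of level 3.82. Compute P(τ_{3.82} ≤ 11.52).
P(τ_{3.82} ≤ 11.52) = 2(1 − Φ(3.82/√11.52)) = 2(1 − Φ(1.1255)) ≈ 0.2604

By the reflection principle for standard BM, P(τ_b ≤ t) = 2 · P(B_t ≥ b). Since B_t ~ N(0, t), P(B_t ≥ 3.82) = 1 − Φ(3.82/√t) = 1 − Φ(3.82/√11.52) = 1 − Φ(1.1255) ≈ 0.13019. Doubling: P(τ_{3.82} ≤ 11.52) ≈ 2 · 0.13019 = 0.26038 ≈ 0.2604.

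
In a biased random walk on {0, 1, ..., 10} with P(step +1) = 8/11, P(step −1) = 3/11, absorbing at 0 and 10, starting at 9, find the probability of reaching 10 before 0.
P(hit 10 before 0) = (1 − (3/8)^9) / (1 − (3/8)^10) = 214716872/214736555

Let u_k denote P(reach 10 before 0 | start at k). Boundary: u_0 = 0, u_10 = 1. Recurrence: u_k = 8/11·u_{k+1} + 3/11·u_{k-1} for 1 ≤ k ≤ 9. Try u_k = A + B·r^k with r = q/p = (3/11)/(8/11) = 3/8. Substitution satisfies the recurrence; boundary conditions give:
  u_k = (1 − r^k) / (1 − r^N) = (1 − (3/8)^9) / (1 − (3/8)^10) = 214716872/214736555.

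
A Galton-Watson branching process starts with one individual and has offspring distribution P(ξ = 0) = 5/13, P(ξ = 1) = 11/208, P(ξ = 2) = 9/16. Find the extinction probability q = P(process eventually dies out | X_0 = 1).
q = 80/117

The pgf is f(s) = 5/13 + 11/208·s + 9/16·s². The extinction probability q is the smallest fixed point of f in [0, 1]. Setting s = f(s):
  9/16·s² + (11/208 − 1)·s + 5/13 = 0
  9/16·s² − (5/13 + 9/16)·s + 5/13 = 0
which factors as (s − 1)·(9/16·s − 5/13) = 0, giving roots s = 1 and s = (5/13)/(9/16) = 80/117.
Mean offspring μ = 11/208 + 2·9/16 = 245/208 > 1 (supercritical), so q < 1. The extinction probability is the smaller root: q = (5/13)/(9/16) = 80/117.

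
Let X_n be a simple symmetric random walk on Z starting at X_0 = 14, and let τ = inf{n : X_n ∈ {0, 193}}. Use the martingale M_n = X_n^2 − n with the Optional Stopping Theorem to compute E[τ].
E[τ] = 2506

M_n = X_n^2 − n is a martingale (since E[X_{n+1}^2 | F_n] = X_n^2 + 1). By OST (τ has finite mean in a bounded region), E[M_τ] = E[M_0] = X_0^2 − 0 = 14^2 = 196. Also E[M_τ] = E[X_τ^2] − E[τ]. The walk exits at 0 or 193, with P(hit 193 first) = 14/193, so E[X_τ^2] = 193^2 · 14/193 + 0 = 2702. Thus E[τ] = E[X_τ^2] − E[M_τ] = 2702 − 196 = 2506 = 14(193 − 14) = 2506.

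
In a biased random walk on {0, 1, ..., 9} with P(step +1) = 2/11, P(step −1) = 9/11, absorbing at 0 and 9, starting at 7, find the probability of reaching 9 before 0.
P(hit 9 before 0) = (1 − (9/2)^7) / (1 − (9/2)^9) = 2733052/55345711

Let u_k denote P(reach 9 before 0 | start at k). Boundary: u_0 = 0, u_9 = 1. Recurrence: u_k = 2/11·u_{k+1} + 9/11·u_{k-1} for 1 ≤ k ≤ 8. Try u_k = A + B·r^k with r = q/p = (9/11)/(2/11) = 9/2. Substitution satisfies the recurrence; boundary conditions give:
  u_k = (1 − r^k) / (1 − r^N) = (1 − (9/2)^7) / (1 − (9/2)^9) = 2733052/55345711.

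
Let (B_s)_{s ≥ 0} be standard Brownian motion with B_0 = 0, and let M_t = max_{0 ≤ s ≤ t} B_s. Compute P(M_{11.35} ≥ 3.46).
P(M_{11.35} ≥ 3.46) = 2·P(B_{11.35} ≥ 3.46) = 2(1 − Φ(3.46/√11.35)) ≈ 0.3044

By the reflection principle for Brownian motion, P(M_t ≥ a) = 2 · P(B_t ≥ a) for a ≥ 0. Since B_t ~ N(0, t), P(B_t ≥ 3.46) = 1 − Φ(3.46/√t) = 1 − Φ(3.46/√11.35) = 1 − Φ(1.0270). So
  P(M_{11.35} ≥ 3.46) = 2(1 − Φ(1.0270)) ≈ 0.3044.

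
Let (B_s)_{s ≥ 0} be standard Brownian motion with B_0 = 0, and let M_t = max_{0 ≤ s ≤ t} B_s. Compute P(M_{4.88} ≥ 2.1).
P(M_{4.88} ≥ 2.1) = 2·P(B_{4.88} ≥ 2.1) = 2(1 − Φ(2.1/√4.88)) ≈ 0.3418

By the reflection principle for Brownian motion, P(M_t ≥ a) = 2 · P(B_t ≥ a) for a ≥ 0. Since B_t ~ N(0, t), P(B_t ≥ 2.1) = 1 − Φ(2.1/√t) = 1 − Φ(2.1/√4.88) = 1 − Φ(0.9506). So
  P(M_{4.88} ≥ 2.1) = 2(1 − Φ(0.9506)) ≈ 0.3418.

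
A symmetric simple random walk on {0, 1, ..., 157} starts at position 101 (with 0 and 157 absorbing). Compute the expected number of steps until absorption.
E[τ | X_0 = 101] = 5656

Let v_k = E[τ | X_0 = k]. Boundary: v_0 = v_157 = 0. Recurrence: v_k = 1 + (v_{k-1} + v_{k+1})/2 for 1 ≤ k ≤ 156. The particular solution to v_k − (v_{k-1} + v_{k+1})/2 = 1 is v_k = −k^2. Adding homogeneous solution A + B k and matching boundaries gives v_k = k (157 − k). Substituting k = 101: v_101 = 101 · 56 = 5656.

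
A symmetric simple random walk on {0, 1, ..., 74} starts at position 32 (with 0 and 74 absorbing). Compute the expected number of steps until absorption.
E[τ | X_0 = 32] = 1344

Let v_k = E[τ | X_0 = k]. Boundary: v_0 = v_74 = 0. Recurrence: v_k = 1 + (v_{k-1} + v_{k+1})/2 for 1 ≤ k ≤ 73. The particular solution to v_k − (v_{k-1} + v_{k+1})/2 = 1 is v_k = −k^2. Adding homogeneous solution A + B k and matching boundaries gives v_k = k (74 − k). Substituting k = 32: v_32 = 32 · 42 = 1344.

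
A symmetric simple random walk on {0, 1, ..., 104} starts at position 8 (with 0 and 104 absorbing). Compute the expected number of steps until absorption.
E[τ | X_0 = 8] = 768

Let v_k = E[τ | X_0 = k]. Boundary: v_0 = v_104 = 0. Recurrence: v_k = 1 + (v_{k-1} + v_{k+1})/2 for 1 ≤ k ≤ 103. The particular solution to v_k − (v_{k-1} + v_{k+1})/2 = 1 is v_k = −k^2. Adding homogeneous solution A + B k and matching boundaries gives v_k = k (104 − k). Substituting k = 8: v_8 = 8 · 96 = 768.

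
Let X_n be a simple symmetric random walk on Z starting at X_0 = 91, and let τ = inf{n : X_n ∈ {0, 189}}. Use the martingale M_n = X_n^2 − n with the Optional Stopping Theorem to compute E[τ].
E[τ] = 8918

M_n = X_n^2 − n is a martingale (since E[X_{n+1}^2 | F_n] = X_n^2 + 1). By OST (τ has finite mean in a bounded region), E[M_τ] = E[M_0] = X_0^2 − 0 = 91^2 = 8281. Also E[M_τ] = E[X_τ^2] − E[τ]. The walk exits at 0 or 189, with P(hit 189 first) = 91/189, so E[X_τ^2] = 189^2 · 91/189 + 0 = 17199. Thus E[τ] = E[X_τ^2] − E[M_τ] = 17199 − 8281 = 8918 = 91(189 − 91) = 8918.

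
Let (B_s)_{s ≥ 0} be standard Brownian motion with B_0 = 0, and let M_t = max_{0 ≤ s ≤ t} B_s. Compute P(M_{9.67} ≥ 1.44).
P(M_{9.67} ≥ 1.44) = 2·P(B_{9.67} ≥ 1.44) = 2(1 − Φ(1.44/√9.67)) ≈ 0.6433

By the reflection principle for Brownian motion, P(M_t ≥ a) = 2 · P(B_t ≥ a) for a ≥ 0. Since B_t ~ N(0, t), P(B_t ≥ 1.44) = 1 − Φ(1.44/√t) = 1 − Φ(1.44/√9.67) = 1 − Φ(0.4631). So
  P(M_{9.67} ≥ 1.44) = 2(1 − Φ(0.4631)) ≈ 0.6433.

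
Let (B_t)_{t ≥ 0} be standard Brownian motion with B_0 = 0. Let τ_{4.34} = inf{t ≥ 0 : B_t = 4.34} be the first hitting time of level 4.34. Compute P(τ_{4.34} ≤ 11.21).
P(τ_{4.34} ≤ 11.21) = 2(1 − Φ(4.34/√11.21)) = 2(1 − Φ(1.2962)) ≈ 0.1949

By the reflection principle for standard BM, P(τ_b ≤ t) = 2 · P(B_t ≥ b). Since B_t ~ N(0, t), P(B_t ≥ 4.34) = 1 − Φ(4.34/√t) = 1 − Φ(4.34/√11.21) = 1 − Φ(1.2962) ≈ 0.09745. Doubling: P(τ_{4.34} ≤ 11.21) ≈ 2 · 0.09745 = 0.19490 ≈ 0.1949.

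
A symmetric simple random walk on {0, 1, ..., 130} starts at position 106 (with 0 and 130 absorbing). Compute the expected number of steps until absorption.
E[τ | X_0 = 106] = 2544

Let v_k = E[τ | X_0 = k]. Boundary: v_0 = v_130 = 0. Recurrence: v_k = 1 + (v_{k-1} + v_{k+1})/2 for 1 ≤ k ≤ 129. The particular solution to v_k − (v_{k-1} + v_{k+1})/2 = 1 is v_k = −k^2. Adding homogeneous solution A + B k and matching boundaries gives v_k = k (130 − k). Substituting k = 106: v_106 = 106 · 24 = 2544.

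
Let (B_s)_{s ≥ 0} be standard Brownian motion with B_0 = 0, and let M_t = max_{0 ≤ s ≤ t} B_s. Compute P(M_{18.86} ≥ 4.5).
P(M_{18.86} ≥ 4.5) = 2·P(B_{18.86} ≥ 4.5) = 2(1 − Φ(4.5/√18.86)) ≈ 0.3001

By the reflection principle for Brownian motion, P(M_t ≥ a) = 2 · P(B_t ≥ a) for a ≥ 0. Since B_t ~ N(0, t), P(B_t ≥ 4.5) = 1 − Φ(4.5/√t) = 1 − Φ(4.5/√18.86) = 1 − Φ(1.0362). So
  P(M_{18.86} ≥ 4.5) = 2(1 − Φ(1.0362)) ≈ 0.3001.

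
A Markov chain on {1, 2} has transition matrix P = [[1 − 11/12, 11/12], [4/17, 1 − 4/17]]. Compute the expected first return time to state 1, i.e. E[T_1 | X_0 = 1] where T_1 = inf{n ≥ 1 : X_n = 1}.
E[T_1 | X_0 = 1] = 1/π_1 = 235/48

For an irreducible recurrent Markov chain with stationary distribution π, E[T_i | X_0 = i] = 1/π_i (Kac's formula). Here π_1 = (4/17)/(11/12 + 4/17) = (4/17)/(235/204) = 48/235, so E[T_1 | X_0 = 1] = 1/π_1 = (11/12 + 4/17)/(4/17) = (235/204)/(4/17) = 235/48.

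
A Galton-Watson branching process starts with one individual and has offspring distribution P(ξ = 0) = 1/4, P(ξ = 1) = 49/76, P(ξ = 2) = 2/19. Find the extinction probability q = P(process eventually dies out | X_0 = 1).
q = 1

Mean offspring μ = 0·1/4 + 1·49/76 + 2·2/19 = 65/76 ≤ 1. For μ ≤ 1 with offspring not concentrated at 1, the Galton-Watson process goes extinct almost surely, so q = 1.
(Algebraic check: The pgf is f(s) = 1/4 + 49/76·s + 2/19·s². The extinction probability q is the smallest fixed point of f in [0, 1]. Setting s = f(s):
  2/19·s² + (49/76 − 1)·s + 1/4 = 0
  2/19·s² − (1/4 + 2/19)·s + 1/4 = 0
which factors as (s − 1)·(2/19·s − 1/4) = 0, giving roots s = 1 and s = (1/4)/(2/19) = 19/8. Since 19/8 ≥ 1, the smallest root in [0, 1] is s = 1.)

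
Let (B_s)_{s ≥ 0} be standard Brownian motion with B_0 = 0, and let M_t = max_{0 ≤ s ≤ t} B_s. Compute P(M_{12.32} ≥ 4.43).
P(M_{12.32} ≥ 4.43) = 2·P(B_{12.32} ≥ 4.43) = 2(1 − Φ(4.43/√12.32)) ≈ 0.2069

By the reflection principle for Brownian motion, P(M_t ≥ a) = 2 · P(B_t ≥ a) for a ≥ 0. Since B_t ~ N(0, t), P(B_t ≥ 4.43) = 1 − Φ(4.43/√t) = 1 − Φ(4.43/√12.32) = 1 − Φ(1.2621). So
  P(M_{12.32} ≥ 4.43) = 2(1 − Φ(1.2621)) ≈ 0.2069.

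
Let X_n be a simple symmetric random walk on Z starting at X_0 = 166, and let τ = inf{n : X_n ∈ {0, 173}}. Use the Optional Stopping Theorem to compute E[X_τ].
E[X_τ] = 166

X_n is a martingale and τ is a bounded-mean stopping time (indeed τ is finite a.s. with bounded expectation since the walk is in a bounded region). By the OST, E[X_τ] = E[X_0] = 166. Equivalently: E[X_τ] = 173 · P(hit 173 first) + 0 · P(hit 0 first) = 173 · (166/173) = 166.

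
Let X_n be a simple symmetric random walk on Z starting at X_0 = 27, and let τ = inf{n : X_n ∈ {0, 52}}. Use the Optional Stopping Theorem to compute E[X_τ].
E[X_τ] = 27

X_n is a martingale and τ is a bounded-mean stopping time (indeed τ is finite a.s. with bounded expectation since the walk is in a bounded region). By the OST, E[X_τ] = E[X_0] = 27. Equivalently: E[X_τ] = 52 · P(hit 52 first) + 0 · P(hit 0 first) = 52 · (27/52) = 27.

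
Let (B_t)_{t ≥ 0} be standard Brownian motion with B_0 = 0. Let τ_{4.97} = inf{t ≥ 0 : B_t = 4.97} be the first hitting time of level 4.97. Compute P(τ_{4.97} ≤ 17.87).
P(τ_{4.97} ≤ 17.87) = 2(1 − Φ(4.97/√17.87)) = 2(1 − Φ(1.1757)) ≈ 0.2397

By the reflection principle for standard BM, P(τ_b ≤ t) = 2 · P(B_t ≥ b). Since B_t ~ N(0, t), P(B_t ≥ 4.97) = 1 − Φ(4.97/√t) = 1 − Φ(4.97/√17.87) = 1 − Φ(1.1757) ≈ 0.11986. Doubling: P(τ_{4.97} ≤ 17.87) ≈ 2 · 0.11986 = 0.23972 ≈ 0.2397.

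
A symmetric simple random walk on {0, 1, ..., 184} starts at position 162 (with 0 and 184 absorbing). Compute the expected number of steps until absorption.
E[τ | X_0 = 162] = 3564

Let v_k = E[τ | X_0 = k]. Boundary: v_0 = v_184 = 0. Recurrence: v_k = 1 + (v_{k-1} + v_{k+1})/2 for 1 ≤ k ≤ 183. The particular solution to v_k − (v_{k-1} + v_{k+1})/2 = 1 is v_k = −k^2. Adding homogeneous solution A + B k and matching boundaries gives v_k = k (184 − k). Substituting k = 162: v_162 = 162 · 22 = 3564.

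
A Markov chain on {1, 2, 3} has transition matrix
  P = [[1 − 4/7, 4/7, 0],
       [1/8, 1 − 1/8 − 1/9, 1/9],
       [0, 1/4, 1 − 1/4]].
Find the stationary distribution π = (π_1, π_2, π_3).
π = (63/479, 288/479, 128/479)

This is a birth-death chain on three states, which satisfies detailed balance: π_1 · P_{12} = π_2 · P_{21} and π_2 · P_{23} = π_3 · P_{32}.
From π_1 · 4/7 = π_2 · 1/8: π_2/π_1 = (4/7)/(1/8) = 32/7.
From π_2 · 1/9 = π_3 · 1/4: π_3/π_2 = (1/9)/(1/4) = 4/9.
Take π_1 proportional to 1; then unnormalized π = (1, 32/7, 128/63). Normalize by dividing by the sum 479/63:
  π = (63/479, 288/479, 128/479).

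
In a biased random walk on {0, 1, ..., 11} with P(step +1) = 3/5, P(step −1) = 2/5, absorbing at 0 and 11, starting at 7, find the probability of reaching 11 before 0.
P(hit 11 before 0) = (1 − (2/3)^7) / (1 − (2/3)^11) = 166779/175099

Let u_k denote P(reach 11 before 0 | start at k). Boundary: u_0 = 0, u_11 = 1. Recurrence: u_k = 3/5·u_{k+1} + 2/5·u_{k-1} for 1 ≤ k ≤ 10. Try u_k = A + B·r^k with r = q/p = (2/5)/(3/5) = 2/3. Substitution satisfies the recurrence; boundary conditions give:
  u_k = (1 − r^k) / (1 − r^N) = (1 − (2/3)^7) / (1 − (2/3)^11) = 166779/175099.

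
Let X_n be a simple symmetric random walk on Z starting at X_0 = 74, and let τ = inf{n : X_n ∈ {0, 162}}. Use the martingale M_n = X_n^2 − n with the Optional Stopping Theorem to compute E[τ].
E[τ] = 6512

M_n = X_n^2 − n is a martingale (since E[X_{n+1}^2 | F_n] = X_n^2 + 1). By OST (τ has finite mean in a bounded region), E[M_τ] = E[M_0] = X_0^2 − 0 = 74^2 = 5476. Also E[M_τ] = E[X_τ^2] − E[τ]. The walk exits at 0 or 162, with P(hit 162 first) = 74/162, so E[X_τ^2] = 162^2 · 74/162 + 0 = 11988. Thus E[τ] = E[X_τ^2] − E[M_τ] = 11988 − 5476 = 6512 = 74(162 − 74) = 6512.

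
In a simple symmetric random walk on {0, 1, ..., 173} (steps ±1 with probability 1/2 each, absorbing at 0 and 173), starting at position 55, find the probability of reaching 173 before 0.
P(hit 173 before 0) = 55/173

Let u_k = P(hit 173 before 0 | start at k). Then u_0 = 0, u_173 = 1, and u_k = u_{k-1}/2 + u_{k+1}/2 for 1 ≤ k ≤ 172. This harmonic recurrence is solved by u_k = k/173, giving u_55 = 55/173.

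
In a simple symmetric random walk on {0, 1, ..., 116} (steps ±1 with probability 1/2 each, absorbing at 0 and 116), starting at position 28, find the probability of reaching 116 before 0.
P(hit 116 before 0) = 28/116 = 7/29

Let u_k = P(hit 116 before 0 | start at k). Then u_0 = 0, u_116 = 1, and u_k = u_{k-1}/2 + u_{k+1}/2 for 1 ≤ k ≤ 115. This harmonic recurrence is solved by u_k = k/116, giving u_28 = 28/116 = 7/29.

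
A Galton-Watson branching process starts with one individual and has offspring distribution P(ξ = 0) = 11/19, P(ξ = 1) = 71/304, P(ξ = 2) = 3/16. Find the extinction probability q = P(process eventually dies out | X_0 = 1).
q = 1

Mean offspring μ = 0·11/19 + 1·71/304 + 2·3/16 = 185/304 ≤ 1. For μ ≤ 1 with offspring not concentrated at 1, the Galton-Watson process goes extinct almost surely, so q = 1.
(Algebraic check: The pgf is f(s) = 11/19 + 71/304·s + 3/16·s². The extinction probability q is the smallest fixed point of f in [0, 1]. Setting s = f(s):
  3/16·s² + (71/304 − 1)·s + 11/19 = 0
  3/16·s² − (11/19 + 3/16)·s + 11/19 = 0
which factors as (s − 1)·(3/16·s − 11/19) = 0, giving roots s = 1 and s = (11/19)/(3/16) = 176/57. Since 176/57 ≥ 1, the smallest root in [0, 1] is s = 1.)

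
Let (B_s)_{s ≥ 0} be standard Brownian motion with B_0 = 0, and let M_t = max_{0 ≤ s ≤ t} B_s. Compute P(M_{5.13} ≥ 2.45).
P(M_{5.13} ≥ 2.45) = 2·P(B_{5.13} ≥ 2.45) = 2(1 − Φ(2.45/√5.13)) ≈ 0.2794

By the reflection principle for Brownian motion, P(M_t ≥ a) = 2 · P(B_t ≥ a) for a ≥ 0. Since B_t ~ N(0, t), P(B_t ≥ 2.45) = 1 − Φ(2.45/√t) = 1 − Φ(2.45/√5.13) = 1 − Φ(1.0817). So
  P(M_{5.13} ≥ 2.45) = 2(1 − Φ(1.0817)) ≈ 0.2794.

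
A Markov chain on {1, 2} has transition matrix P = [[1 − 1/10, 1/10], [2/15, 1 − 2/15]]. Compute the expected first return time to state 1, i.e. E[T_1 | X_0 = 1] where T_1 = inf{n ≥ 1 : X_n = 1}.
E[T_1 | X_0 = 1] = 1/π_1 = 7/4

For an irreducible recurrent Markov chain with stationary distribution π, E[T_i | X_0 = i] = 1/π_i (Kac's formula). Here π_1 = (2/15)/(1/10 + 2/15) = (2/15)/(7/30) = 4/7, so E[T_1 | X_0 = 1] = 1/π_1 = (1/10 + 2/15)/(2/15) = (7/30)/(2/15) = 7/4.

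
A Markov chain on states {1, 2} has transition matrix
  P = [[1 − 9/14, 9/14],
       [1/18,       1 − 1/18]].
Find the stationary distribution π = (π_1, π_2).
π_1 = 7/88, π_2 = 81/88

Solve πP = π with π_1 + π_2 = 1. From πP = π: π_1 · (1 − 9/14) + π_2 · 1/18 = π_1 ⇒ π_2 · 1/18 = π_1 · 9/14 ⇒ π_2/π_1 = (9/14)/(1/18) = 81/7. Together with π_1 + π_2 = 1:
  π_1 = (1/18)/(9/14 + 1/18) = (1/18)/(44/63) = 7/88,
  π_2 = (9/14)/(9/14 + 1/18) = (9/14)/(44/63) = 81/88.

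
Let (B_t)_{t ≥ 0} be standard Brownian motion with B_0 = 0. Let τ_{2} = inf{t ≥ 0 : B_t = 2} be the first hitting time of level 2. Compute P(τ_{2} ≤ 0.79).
P(τ_{2} ≤ 0.79) = 2(1 − Φ(2/√0.79)) = 2(1 − Φ(2.2502)) ≈ 0.0244

By the reflection principle for standard BM, P(τ_b ≤ t) = 2 · P(B_t ≥ b). Since B_t ~ N(0, t), P(B_t ≥ 2) = 1 − Φ(2/√t) = 1 − Φ(2/√0.79) = 1 − Φ(2.2502) ≈ 0.01222. Doubling: P(τ_{2} ≤ 0.79) ≈ 2 · 0.01222 = 0.02444 ≈ 0.0244.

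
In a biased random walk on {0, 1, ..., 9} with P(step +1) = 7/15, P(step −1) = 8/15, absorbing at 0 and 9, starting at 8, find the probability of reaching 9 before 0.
P(hit 9 before 0) = (1 − (8/7)^8) / (1 − (8/7)^9) = 77086905/93864121

Let u_k denote P(reach 9 before 0 | start at k). Boundary: u_0 = 0, u_9 = 1. Recurrence: u_k = 7/15·u_{k+1} + 8/15·u_{k-1} for 1 ≤ k ≤ 8. Try u_k = A + B·r^k with r = q/p = (8/15)/(7/15) = 8/7. Substitution satisfies the recurrence; boundary conditions give:
  u_k = (1 − r^k) / (1 − r^N) = (1 − (8/7)^8) / (1 − (8/7)^9) = 77086905/93864121.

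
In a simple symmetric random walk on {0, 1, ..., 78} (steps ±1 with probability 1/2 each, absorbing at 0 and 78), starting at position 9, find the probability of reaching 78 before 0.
P(hit 78 before 0) = 9/78 = 3/26

Let u_k = P(hit 78 before 0 | start at k). Then u_0 = 0, u_78 = 1, and u_k = u_{k-1}/2 + u_{k+1}/2 for 1 ≤ k ≤ 77. This harmonic recurrence is solved by u_k = k/78, giving u_9 = 9/78 = 3/26.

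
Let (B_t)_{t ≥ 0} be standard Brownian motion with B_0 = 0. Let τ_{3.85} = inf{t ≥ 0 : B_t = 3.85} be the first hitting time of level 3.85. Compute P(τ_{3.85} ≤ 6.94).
P(τ_{3.85} ≤ 6.94) = 2(1 − Φ(3.85/√6.94)) = 2(1 − Φ(1.4614)) ≈ 0.1439

By the reflection principle for standard BM, P(τ_b ≤ t) = 2 · P(B_t ≥ b). Since B_t ~ N(0, t), P(B_t ≥ 3.85) = 1 − Φ(3.85/√t) = 1 − Φ(3.85/√6.94) = 1 − Φ(1.4614) ≈ 0.07195. Doubling: P(τ_{3.85} ≤ 6.94) ≈ 2 · 0.07195 = 0.14390 ≈ 0.1439.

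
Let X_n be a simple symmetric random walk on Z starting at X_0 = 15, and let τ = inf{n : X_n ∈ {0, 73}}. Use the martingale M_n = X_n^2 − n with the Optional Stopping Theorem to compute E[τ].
E[τ] = 870

M_n = X_n^2 − n is a martingale (since E[X_{n+1}^2 | F_n] = X_n^2 + 1). By OST (τ has finite mean in a bounded region), E[M_τ] = E[M_0] = X_0^2 − 0 = 15^2 = 225. Also E[M_τ] = E[X_τ^2] − E[τ]. The walk exits at 0 or 73, with P(hit 73 first) = 15/73, so E[X_τ^2] = 73^2 · 15/73 + 0 = 1095. Thus E[τ] = E[X_τ^2] − E[M_τ] = 1095 − 225 = 870 = 15(73 − 15) = 870.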